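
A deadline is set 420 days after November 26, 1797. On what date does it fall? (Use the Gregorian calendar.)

January 20, 1799

+365 (one year) → Nov 26, 1798 (55 left).
Nov has 30 days: +5 → Dec 1, 1798 (50 left).
Dec has 31 days: +31 → Jan 1, 1799 (19 left).
+19 → Jan 20, 1799.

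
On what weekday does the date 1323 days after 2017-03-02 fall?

Mar 2, 2017 is a Thursday.
1323 mod 7 = 0, so 1323 days after a Thursday is Thursday + 0 = Thursday.

Thursday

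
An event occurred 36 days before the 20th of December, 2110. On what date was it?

−20 → Nov 30, 2110 (end of Nov, 30 days; 16 left).
−16 → Nov 14, 2110.

November 14, 2110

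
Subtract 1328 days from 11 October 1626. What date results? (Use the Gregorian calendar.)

−365 (one year) → Oct 11, 1625 (963 left).
−365 (one year) → Oct 11, 1624 (598 left).
−366 (one year; includes Feb 29, 1624) → Oct 11, 1623 (232 left).
−11 → Sep 30, 1623 (end of Sep, 30 days; 221 left).
−30 → Aug 31, 1623 (end of Aug, 31 days; 191 left).
−31 → Jul 31, 1623 (end of Jul, 31 days; 160 left).
−31 → Jun 30, 1623 (end of Jun, 30 days; 129 left).
−30 → May 31, 1623 (end of May, 31 days; 99 left).
−31 → Apr 30, 1623 (end of Apr, 30 days; 68 left).
−30 → Mar 31, 1623 (end of Mar, 31 days; 38 left).
−31 → Feb 28, 1623 (end of Feb, 28 days; 7 left).
−7 → Feb 21, 1623.

February 21, 1623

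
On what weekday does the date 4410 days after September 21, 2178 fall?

First find the weekday of Sep 21, 2178. Doomsday rule: the anchor day for the 2100s is Sunday. For year 78: 78÷12 = 6 r 6, and 6÷4 = 1, so 6+6+1 = 13.
Sunday + 13 ≡ Saturday — that's 2178's doomsday.
In September the doomsday date is Sep 5.
Sep 21 is 16 days after Sep 5; 16 mod 7 = 2, so Saturday + 2 = Monday.
4410 mod 7 = 0, so 4410 days after a Monday is Monday + 0 = Monday.

Monday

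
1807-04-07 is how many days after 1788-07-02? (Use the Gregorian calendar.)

6852

Jul 2, 1788 → Jul 2, 1789: 365 days.
Jul 2, 1789 → Jul 2, 1790: 365 days.
Jul 2, 1790 → Jul 2, 1791: 365 days.
Jul 2, 1791 → Jul 2, 1792: 366 days (Feb 29, 1792 is in that span).
Jul 2, 1792 → Jul 2, 1793: 365 days.
Jul 2, 1793 → Jul 2, 1794: 365 days.
Jul 2, 1794 → Jul 2, 1795: 365 days.
Jul 2, 1795 → Jul 2, 1796: 366 days (Feb 29, 1796 is in that span).
Jul 2, 1796 → Jul 2, 1797: 365 days.
Jul 2, 1797 → Jul 2, 1798: 365 days.
Jul 2, 1798 → Jul 2, 1799: 365 days.
Jul 2, 1799 → Jul 2, 1800: 365 days.
Jul 2, 1800 → Jul 2, 1801: 365 days.
Jul 2, 1801 → Jul 2, 1802: 365 days.
Jul 2, 1802 → Jul 2, 1803: 365 days.
Jul 2, 1803 → Jul 2, 1804: 366 days (Feb 29, 1804 is in that span).
Jul 2, 1804 → Jul 2, 1805: 365 days.
Jul 2, 1805 → Jul 2, 1806: 365 days.
Jul 2, 1806 → Aug 2, 1806: 31 days (July has 31).
Aug 2, 1806 → Sep 2, 1806: 31 days (August has 31).
Sep 2, 1806 → Oct 2, 1806: 30 days (September has 30).
Oct 2, 1806 → Nov 2, 1806: 31 days (October has 31).
Nov 2, 1806 → Dec 2, 1806: 30 days (November has 30).
Dec 2, 1806 → Jan 2, 1807: 31 days (December has 31).
Jan 2, 1807 → Feb 2, 1807: 31 days (January has 31).
Feb 2, 1807 → Mar 2, 1807: 28 days (February has 28).
Mar 2, 1807 → Apr 2, 1807: 31 days (March has 31).
Apr 2, 1807 → Apr 7, 1807: 5 days.
Total: 6852 days.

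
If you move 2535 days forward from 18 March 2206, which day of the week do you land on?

Mar 18, 2206 is a Tuesday.
2535 mod 7 = 1, so 2535 days after a Tuesday is Tuesday + 1 = Wednesday.

Wednesday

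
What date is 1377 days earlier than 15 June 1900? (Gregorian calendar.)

−365 (one year) → Jun 15, 1899 (1012 left).
−365 (one year) → Jun 15, 1898 (647 left).
−365 (one year) → Jun 15, 1897 (282 left).
−15 → May 31, 1897 (end of May, 31 days; 267 left).
−31 → Apr 30, 1897 (end of Apr, 30 days; 236 left).
−30 → Mar 31, 1897 (end of Mar, 31 days; 206 left).
−31 → Feb 28, 1897 (end of Feb, 28 days; 175 left).
−28 → Jan 31, 1897 (end of Jan, 31 days; 147 left).
−31 → Dec 31, 1896 (end of Dec, 31 days; 116 left).
−31 → Nov 30, 1896 (end of Nov, 30 days; 85 left).
−30 → Oct 31, 1896 (end of Oct, 31 days; 55 left).
−31 → Sep 30, 1896 (end of Sep, 30 days; 24 left).
−24 → Sep 6, 1896.

September 6, 1896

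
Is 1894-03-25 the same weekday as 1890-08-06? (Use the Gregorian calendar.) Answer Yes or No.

No

From Aug 6, 1890 to Mar 25, 1894 is 1327 days.
1327 mod 7 = 4, so they are different weekdays.
(Aug 6, 1890 is a Wednesday; Mar 25, 1894 is a Sunday.)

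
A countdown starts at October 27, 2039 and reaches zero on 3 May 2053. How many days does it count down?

4937

Oct 27, 2039 → Oct 27, 2040: 366 days (Feb 29, 2040 is in that span).
Oct 27, 2040 → Oct 27, 2041: 365 days.
Oct 27, 2041 → Oct 27, 2042: 365 days.
Oct 27, 2042 → Oct 27, 2043: 365 days.
Oct 27, 2043 → Oct 27, 2044: 366 days (Feb 29, 2044 is in that span).
Oct 27, 2044 → Oct 27, 2045: 365 days.
Oct 27, 2045 → Oct 27, 2046: 365 days.
Oct 27, 2046 → Oct 27, 2047: 365 days.
Oct 27, 2047 → Oct 27, 2048: 366 days (Feb 29, 2048 is in that span).
Oct 27, 2048 → Oct 27, 2049: 365 days.
Oct 27, 2049 → Oct 27, 2050: 365 days.
Oct 27, 2050 → Oct 27, 2051: 365 days.
Oct 27, 2051 → Oct 27, 2052: 366 days (Feb 29, 2052 is in that span).
Oct 27, 2052 → Nov 27, 2052: 31 days (October has 31).
Nov 27, 2052 → Dec 27, 2052: 30 days (November has 30).
Dec 27, 2052 → Jan 27, 2053: 31 days (December has 31).
Jan 27, 2053 → Feb 27, 2053: 31 days (January has 31).
Feb 27, 2053 → Mar 27, 2053: 28 days (February has 28).
Mar 27, 2053 → Apr 27, 2053: 31 days (March has 31).
Apr 27, 2053 → May 3, 2053: 6 days.
Total: 4937 days.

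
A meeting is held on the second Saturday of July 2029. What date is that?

July 14, 2029

July 1, 2029 is a Sunday.
The first Saturday is therefore July 7 (6 days later).
The second Saturday is 7 + 1×7 = July 14.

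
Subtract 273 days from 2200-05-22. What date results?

August 22, 2199

−22 → Apr 30, 2200 (end of Apr, 30 days; 251 left).
−30 → Mar 31, 2200 (end of Mar, 31 days; 221 left).
−31 → Feb 28, 2200 (end of Feb, 28 days; 190 left).
−28 → Jan 31, 2200 (end of Jan, 31 days; 162 left).
−31 → Dec 31, 2199 (end of Dec, 31 days; 131 left).
−31 → Nov 30, 2199 (end of Nov, 30 days; 100 left).
−30 → Oct 31, 2199 (end of Oct, 31 days; 70 left).
−31 → Sep 30, 2199 (end of Sep, 30 days; 39 left).
−30 → Aug 31, 2199 (end of Aug, 31 days; 9 left).
−9 → Aug 22, 2199.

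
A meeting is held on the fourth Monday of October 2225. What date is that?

October 24, 2225

October 1, 2225 is a Saturday.
The first Monday is therefore October 3 (2 days later).
The fourth Monday is 3 + 3×7 = October 24.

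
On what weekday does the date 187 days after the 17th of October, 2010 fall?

Oct 17, 2010 is a Sunday.
187 mod 7 = 5, so 187 days after a Sunday is Sunday + 5 = Friday.

Friday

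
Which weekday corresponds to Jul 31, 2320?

Doomsday rule: the anchor day for the 2300s is Wednesday. For year 20: 20÷12 = 1 r 8, and 8÷4 = 2, so 1+8+2 = 11.
Wednesday + 11 ≡ Sunday — that's 2320's doomsday.
In July the doomsday date is Jul 11.
Jul 31 is 20 days after Jul 11; 20 mod 7 = 6, so Sunday + 6 = Saturday.

Saturday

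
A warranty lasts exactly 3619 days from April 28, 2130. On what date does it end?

+365 (one year) → Apr 28, 2131 (3254 left).
+366 (one year; includes Feb 29, 2132) → Apr 28, 2132 (2888 left).
+365 (one year) → Apr 28, 2133 (2523 left).
+365 (one year) → Apr 28, 2134 (2158 left).
+365 (one year) → Apr 28, 2135 (1793 left).
+366 (one year; includes Feb 29, 2136) → Apr 28, 2136 (1427 left).
+365 (one year) → Apr 28, 2137 (1062 left).
+365 (one year) → Apr 28, 2138 (697 left).
+365 (one year) → Apr 28, 2139 (332 left).
Apr has 30 days: +3 → May 1, 2139 (329 left).
May has 31 days: +31 → Jun 1, 2139 (298 left).
Jun has 30 days: +30 → Jul 1, 2139 (268 left).
Jul has 31 days: +31 → Aug 1, 2139 (237 left).
Aug has 31 days: +31 → Sep 1, 2139 (206 left).
Sep has 30 days: +30 → Oct 1, 2139 (176 left).
Oct has 31 days: +31 → Nov 1, 2139 (145 left).
Nov has 30 days: +30 → Dec 1, 2139 (115 left).
Dec has 31 days: +31 → Jan 1, 2140 (84 left).
Jan has 31 days: +31 → Feb 1, 2140 (53 left).
Feb has 29 days: +29 → Mar 1, 2140 (24 left).
+24 → Mar 25, 2140.

March 25, 2140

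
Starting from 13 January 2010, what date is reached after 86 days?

April 9, 2010

Jan has 31 days: +19 → Feb 1, 2010 (67 left).
Feb has 28 days: +28 → Mar 1, 2010 (39 left).
Mar has 31 days: +31 → Apr 1, 2010 (8 left).
+8 → Apr 9, 2010.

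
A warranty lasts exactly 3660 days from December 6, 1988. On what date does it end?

December 14, 1998

+365 (one year) → Dec 6, 1989 (3295 left).
+365 (one year) → Dec 6, 1990 (2930 left).
+365 (one year) → Dec 6, 1991 (2565 left).
+366 (one year; includes Feb 29, 1992) → Dec 6, 1992 (2199 left).
+365 (one year) → Dec 6, 1993 (1834 left).
+365 (one year) → Dec 6, 1994 (1469 left).
+365 (one year) → Dec 6, 1995 (1104 left).
+366 (one year; includes Feb 29, 1996) → Dec 6, 1996 (738 left).
+365 (one year) → Dec 6, 1997 (373 left).
Dec has 31 days: +26 → Jan 1, 1998 (347 left).
Jan has 31 days: +31 → Feb 1, 1998 (316 left).
Feb has 28 days: +28 → Mar 1, 1998 (288 left).
Mar has 31 days: +31 → Apr 1, 1998 (257 left).
Apr has 30 days: +30 → May 1, 1998 (227 left).
May has 31 days: +31 → Jun 1, 1998 (196 left).
Jun has 30 days: +30 → Jul 1, 1998 (166 left).
Jul has 31 days: +31 → Aug 1, 1998 (135 left).
Aug has 31 days: +31 → Sep 1, 1998 (104 left).
Sep has 30 days: +30 → Oct 1, 1998 (74 left).
Oct has 31 days: +31 → Nov 1, 1998 (43 left).
Nov has 30 days: +30 → Dec 1, 1998 (13 left).
+13 → Dec 14, 1998.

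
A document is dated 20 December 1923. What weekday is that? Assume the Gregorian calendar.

January 1, 1923 is a Monday.
Jan 1, 1923 → Feb 1, 1923: 31 days (January has 31).
Feb 1, 1923 → Mar 1, 1923: 28 days (February has 28).
Mar 1, 1923 → Apr 1, 1923: 31 days (March has 31).
Apr 1, 1923 → May 1, 1923: 30 days (April has 30).
May 1, 1923 → Jun 1, 1923: 31 days (May has 31).
Jun 1, 1923 → Jul 1, 1923: 30 days (June has 30).
Jul 1, 1923 → Aug 1, 1923: 31 days (July has 31).
Aug 1, 1923 → Sep 1, 1923: 31 days (August has 31).
Sep 1, 1923 → Oct 1, 1923: 30 days (September has 30).
Oct 1, 1923 → Nov 1, 1923: 31 days (October has 31).
Nov 1, 1923 → Dec 1, 1923: 30 days (November has 30).
Dec 1, 1923 → Dec 20, 1923: 19 days.
Total: 353 days.
353 mod 7 = 3, so Monday + 3 = Thursday.

Thursday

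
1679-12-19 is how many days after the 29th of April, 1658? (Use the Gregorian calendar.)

Apr 29, 1658 → Apr 29, 1659: 365 days.
Apr 29, 1659 → Apr 29, 1660: 366 days (Feb 29, 1660 is in that span).
Apr 29, 1660 → Apr 29, 1661: 365 days.
Apr 29, 1661 → Apr 29, 1662: 365 days.
Apr 29, 1662 → Apr 29, 1663: 365 days.
Apr 29, 1663 → Apr 29, 1664: 366 days (Feb 29, 1664 is in that span).
Apr 29, 1664 → Apr 29, 1665: 365 days.
Apr 29, 1665 → Apr 29, 1666: 365 days.
Apr 29, 1666 → Apr 29, 1667: 365 days.
Apr 29, 1667 → Apr 29, 1668: 366 days (Feb 29, 1668 is in that span).
Apr 29, 1668 → Apr 29, 1669: 365 days.
Apr 29, 1669 → Apr 29, 1670: 365 days.
Apr 29, 1670 → Apr 29, 1671: 365 days.
Apr 29, 1671 → Apr 29, 1672: 366 days (Feb 29, 1672 is in that span).
Apr 29, 1672 → Apr 29, 1673: 365 days.
Apr 29, 1673 → Apr 29, 1674: 365 days.
Apr 29, 1674 → Apr 29, 1675: 365 days.
Apr 29, 1675 → Apr 29, 1676: 366 days (Feb 29, 1676 is in that span).
Apr 29, 1676 → Apr 29, 1677: 365 days.
Apr 29, 1677 → Apr 29, 1678: 365 days.
Apr 29, 1678 → Apr 29, 1679: 365 days.
Apr 29, 1679 → May 29, 1679: 30 days (April has 30).
May 29, 1679 → Jun 29, 1679: 31 days (May has 31).
Jun 29, 1679 → Jul 29, 1679: 30 days (June has 30).
Jul 29, 1679 → Aug 29, 1679: 31 days (July has 31).
Aug 29, 1679 → Sep 29, 1679: 31 days (August has 31).
Sep 29, 1679 → Oct 29, 1679: 30 days (September has 30).
Oct 29, 1679 → Nov 29, 1679: 31 days (October has 31).
Nov 29, 1679 → Dec 19, 1679: 20 days.
Total: 7904 days.

7904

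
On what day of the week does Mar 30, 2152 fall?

Thursday

Doomsday rule: the anchor day for the 2100s is Sunday. For year 52: 52÷12 = 4 r 4, and 4÷4 = 1, so 4+4+1 = 9.
Sunday + 9 ≡ Tuesday — that's 2152's doomsday.
In March the doomsday date is Mar 14.
Mar 30 is 16 days after Mar 14; 16 mod 7 = 2, so Tuesday + 2 = Thursday.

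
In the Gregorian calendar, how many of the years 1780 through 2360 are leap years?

141

Multiples of 4 in [1780,2360]: 146.
Of those, multiples of 100: 6 (not leap unless ÷400).
Multiples of 400: 1.
Leap years = 146 − 6 + 1 = 141.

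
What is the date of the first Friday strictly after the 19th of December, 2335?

December 20, 2335

Dec 19, 2335 is a Thursday.
From Thursday to the next Friday is 1 day.
Dec 19, 2335 + 1 = Dec 20, 2335.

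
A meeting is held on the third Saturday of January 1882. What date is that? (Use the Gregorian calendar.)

January 1, 1882 is a Sunday.
The first Saturday is therefore January 7 (6 days later).
The third Saturday is 7 + 2×7 = January 21.

January 21, 1882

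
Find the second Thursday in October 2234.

October 9, 2234

October 1, 2234 is a Wednesday.
The first Thursday is therefore October 2 (1 days later).
The second Thursday is 2 + 1×7 = October 9.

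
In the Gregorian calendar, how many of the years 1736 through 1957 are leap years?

54

Multiples of 4 in [1736,1957]: 56.
Of those, multiples of 100: 2 (not leap unless ÷400).
Multiples of 400: 0.
Leap years = 56 − 2 + 0 = 54.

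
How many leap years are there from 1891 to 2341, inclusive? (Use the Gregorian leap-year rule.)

109

Multiples of 4 in [1891,2341]: 113.
Of those, multiples of 100: 5 (not leap unless ÷400).
Multiples of 400: 1.
Leap years = 113 − 5 + 1 = 109.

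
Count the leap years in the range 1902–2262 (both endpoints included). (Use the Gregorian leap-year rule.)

Multiples of 4 in [1902,2262]: 90.
Of those, multiples of 100: 3 (not leap unless ÷400).
Multiples of 400: 1.
Leap years = 90 − 3 + 1 = 88.

88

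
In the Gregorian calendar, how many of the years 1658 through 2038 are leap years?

92

Multiples of 4 in [1658,2038]: 95.
Of those, multiples of 100: 4 (not leap unless ÷400).
Multiples of 400: 1.
Leap years = 95 − 4 + 1 = 92.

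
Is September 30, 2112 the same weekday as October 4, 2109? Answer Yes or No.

From Oct 4, 2109 to Sep 30, 2112 is 1092 days.
1092 mod 7 = 0, so they are the same weekday.
(Oct 4, 2109 is a Friday; Sep 30, 2112 is a Friday.)

Yes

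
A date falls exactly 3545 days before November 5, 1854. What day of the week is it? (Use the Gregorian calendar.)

Nov 5, 1854 is a Sunday.
3545 mod 7 = 3, so 3545 days before a Sunday is Sunday − 3 = Thursday.

Thursday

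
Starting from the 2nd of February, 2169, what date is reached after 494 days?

+365 (one year) → Feb 2, 2170 (129 left).
Feb has 28 days: +27 → Mar 1, 2170 (102 left).
Mar has 31 days: +31 → Apr 1, 2170 (71 left).
Apr has 30 days: +30 → May 1, 2170 (41 left).
May has 31 days: +31 → Jun 1, 2170 (10 left).
+10 → Jun 11, 2170.

June 11, 2170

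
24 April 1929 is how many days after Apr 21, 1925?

Apr 21, 1925 → Apr 21, 1926: 365 days.
Apr 21, 1926 → Apr 21, 1927: 365 days.
Apr 21, 1927 → Apr 21, 1928: 366 days (Feb 29, 1928 is in that span).
Apr 21, 1928 → May 21, 1928: 30 days (April has 30).
May 21, 1928 → Jun 21, 1928: 31 days (May has 31).
Jun 21, 1928 → Jul 21, 1928: 30 days (June has 30).
Jul 21, 1928 → Aug 21, 1928: 31 days (July has 31).
Aug 21, 1928 → Sep 21, 1928: 31 days (August has 31).
Sep 21, 1928 → Oct 21, 1928: 30 days (September has 30).
Oct 21, 1928 → Nov 21, 1928: 31 days (October has 31).
Nov 21, 1928 → Dec 21, 1928: 30 days (November has 30).
Dec 21, 1928 → Jan 21, 1929: 31 days (December has 31).
Jan 21, 1929 → Feb 21, 1929: 31 days (January has 31).
Feb 21, 1929 → Mar 21, 1929: 28 days (February has 28).
Mar 21, 1929 → Apr 21, 1929: 31 days (March has 31).
Apr 21, 1929 → Apr 24, 1929: 3 days.
Total: 1464 days.

1464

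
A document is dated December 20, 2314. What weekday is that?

Sunday

Doomsday rule: the anchor day for the 2300s is Wednesday. For year 14: 14÷12 = 1 r 2, and 2÷4 = 0, so 1+2+0 = 3.
Wednesday + 3 ≡ Saturday — that's 2314's doomsday.
In December the doomsday date is Dec 12.
Dec 20 is 8 days after Dec 12; 8 mod 7 = 1, so Saturday + 1 = Sunday.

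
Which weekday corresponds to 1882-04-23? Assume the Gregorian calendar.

Sunday

Doomsday rule: the anchor day for the 1800s is Friday. For year 82: 82÷12 = 6 r 10, and 10÷4 = 2, so 6+10+2 = 18.
Friday + 18 ≡ Tuesday — that's 1882's doomsday.
In April the doomsday date is Apr 4.
Apr 23 is 19 days after Apr 4; 19 mod 7 = 5, so Tuesday + 5 = Sunday.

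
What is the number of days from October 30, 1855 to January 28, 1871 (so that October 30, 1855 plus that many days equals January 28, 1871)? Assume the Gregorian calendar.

5569

Oct 30, 1855 → Oct 30, 1856: 366 days (Feb 29, 1856 is in that span).
Oct 30, 1856 → Oct 30, 1857: 365 days.
Oct 30, 1857 → Oct 30, 1858: 365 days.
Oct 30, 1858 → Oct 30, 1859: 365 days.
Oct 30, 1859 → Oct 30, 1860: 366 days (Feb 29, 1860 is in that span).
Oct 30, 1860 → Oct 30, 1861: 365 days.
Oct 30, 1861 → Oct 30, 1862: 365 days.
Oct 30, 1862 → Oct 30, 1863: 365 days.
Oct 30, 1863 → Oct 30, 1864: 366 days (Feb 29, 1864 is in that span).
Oct 30, 1864 → Oct 30, 1865: 365 days.
Oct 30, 1865 → Oct 30, 1866: 365 days.
Oct 30, 1866 → Oct 30, 1867: 365 days.
Oct 30, 1867 → Oct 30, 1868: 366 days (Feb 29, 1868 is in that span).
Oct 30, 1868 → Oct 30, 1869: 365 days.
Oct 30, 1869 → Oct 30, 1870: 365 days.
Oct 30, 1870 → Nov 30, 1870: 31 days (October has 31).
Nov 30, 1870 → Dec 30, 1870: 30 days (November has 30).
Dec 30, 1870 → Jan 28, 1871: 29 days.
Total: 5569 days.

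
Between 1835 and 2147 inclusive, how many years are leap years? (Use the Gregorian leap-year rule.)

76

Multiples of 4 in [1835,2147]: 78.
Of those, multiples of 100: 3 (not leap unless ÷400).
Multiples of 400: 1.
Leap years = 78 − 3 + 1 = 76.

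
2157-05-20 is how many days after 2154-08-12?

Aug 12, 2154 → Aug 12, 2155: 365 days.
Aug 12, 2155 → Aug 12, 2156: 366 days (Feb 29, 2156 is in that span).
Aug 12, 2156 → Sep 12, 2156: 31 days (August has 31).
Sep 12, 2156 → Oct 12, 2156: 30 days (September has 30).
Oct 12, 2156 → Nov 12, 2156: 31 days (October has 31).
Nov 12, 2156 → Dec 12, 2156: 30 days (November has 30).
Dec 12, 2156 → Jan 12, 2157: 31 days (December has 31).
Jan 12, 2157 → Feb 12, 2157: 31 days (January has 31).
Feb 12, 2157 → Mar 12, 2157: 28 days (February has 28).
Mar 12, 2157 → Apr 12, 2157: 31 days (March has 31).
Apr 12, 2157 → May 12, 2157: 30 days (April has 30).
May 12, 2157 → May 20, 2157: 8 days.
Total: 1012 days.

1012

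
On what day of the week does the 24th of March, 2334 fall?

Doomsday rule: the anchor day for the 2300s is Wednesday. For year 34: 34÷12 = 2 r 10, and 10÷4 = 2, so 2+10+2 = 14.
Wednesday + 14 ≡ Wednesday — that's 2334's doomsday.
In March the doomsday date is Mar 14.
Mar 24 is 10 days after Mar 14; 10 mod 7 = 3, so Wednesday + 3 = Saturday.

Saturday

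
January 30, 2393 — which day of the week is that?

Saturday

Doomsday rule: the anchor day for the 2300s is Wednesday. For year 93: 93÷12 = 7 r 9, and 9÷4 = 2, so 7+9+2 = 18.
Wednesday + 18 ≡ Sunday — that's 2393's doomsday.
In January the doomsday date is Jan 3 (2393 is not a leap year).
Jan 30 is 27 days after Jan 3; 27 mod 7 = 6, so Sunday + 6 = Saturday.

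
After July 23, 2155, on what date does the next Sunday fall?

Jul 23, 2155 is a Wednesday.
From Wednesday to the next Sunday is 4 days.
Jul 23, 2155 + 4 = Jul 27, 2155.

July 27, 2155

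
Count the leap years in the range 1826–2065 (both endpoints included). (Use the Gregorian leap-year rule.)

59

Multiples of 4 in [1826,2065]: 60.
Of those, multiples of 100: 2 (not leap unless ÷400).
Multiples of 400: 1.
Leap years = 60 − 2 + 1 = 59.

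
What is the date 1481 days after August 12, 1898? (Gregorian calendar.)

September 2, 1902

+365 (one year) → Aug 12, 1899 (1116 left).
+365 (one year) → Aug 12, 1900 (751 left).
+365 (one year) → Aug 12, 1901 (386 left).
Aug has 31 days: +20 → Sep 1, 1901 (366 left).
Sep has 30 days: +30 → Oct 1, 1901 (336 left).
Oct has 31 days: +31 → Nov 1, 1901 (305 left).
Nov has 30 days: +30 → Dec 1, 1901 (275 left).
Dec has 31 days: +31 → Jan 1, 1902 (244 left).
Jan has 31 days: +31 → Feb 1, 1902 (213 left).
Feb has 28 days: +28 → Mar 1, 1902 (185 left).
Mar has 31 days: +31 → Apr 1, 1902 (154 left).
Apr has 30 days: +30 → May 1, 1902 (124 left).
May has 31 days: +31 → Jun 1, 1902 (93 left).
Jun has 30 days: +30 → Jul 1, 1902 (63 left).
Jul has 31 days: +31 → Aug 1, 1902 (32 left).
Aug has 31 days: +31 → Sep 1, 1902 (1 left).
+1 → Sep 2, 1902.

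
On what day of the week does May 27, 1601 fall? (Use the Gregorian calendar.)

Doomsday rule: the anchor day for the 1600s is Tuesday. For year 01: 1÷12 = 0 r 1, and 1÷4 = 0, so 0+1+0 = 1.
Tuesday + 1 ≡ Wednesday — that's 1601's doomsday.
In May the doomsday date is May 9.
May 27 is 18 days after May 9; 18 mod 7 = 4, so Wednesday + 4 = Sunday.

Sunday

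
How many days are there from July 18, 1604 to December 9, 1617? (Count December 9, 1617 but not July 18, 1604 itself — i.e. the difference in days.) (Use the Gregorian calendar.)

4892

Jul 18, 1604 → Jul 18, 1605: 365 days.
Jul 18, 1605 → Jul 18, 1606: 365 days.
Jul 18, 1606 → Jul 18, 1607: 365 days.
Jul 18, 1607 → Jul 18, 1608: 366 days (Feb 29, 1608 is in that span).
Jul 18, 1608 → Jul 18, 1609: 365 days.
Jul 18, 1609 → Jul 18, 1610: 365 days.
Jul 18, 1610 → Jul 18, 1611: 365 days.
Jul 18, 1611 → Jul 18, 1612: 366 days (Feb 29, 1612 is in that span).
Jul 18, 1612 → Jul 18, 1613: 365 days.
Jul 18, 1613 → Jul 18, 1614: 365 days.
Jul 18, 1614 → Jul 18, 1615: 365 days.
Jul 18, 1615 → Jul 18, 1616: 366 days (Feb 29, 1616 is in that span).
Jul 18, 1616 → Jul 18, 1617: 365 days.
Jul 18, 1617 → Aug 18, 1617: 31 days (July has 31).
Aug 18, 1617 → Sep 18, 1617: 31 days (August has 31).
Sep 18, 1617 → Oct 18, 1617: 30 days (September has 30).
Oct 18, 1617 → Nov 18, 1617: 31 days (October has 31).
Nov 18, 1617 → Dec 9, 1617: 21 days.
Total: 4892 days.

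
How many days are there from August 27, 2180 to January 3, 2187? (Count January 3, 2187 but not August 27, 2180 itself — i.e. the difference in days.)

2320

Aug 27, 2180 → Aug 27, 2181: 365 days.
Aug 27, 2181 → Aug 27, 2182: 365 days.
Aug 27, 2182 → Aug 27, 2183: 365 days.
Aug 27, 2183 → Aug 27, 2184: 366 days (Feb 29, 2184 is in that span).
Aug 27, 2184 → Aug 27, 2185: 365 days.
Aug 27, 2185 → Aug 27, 2186: 365 days.
Aug 27, 2186 → Sep 27, 2186: 31 days (August has 31).
Sep 27, 2186 → Oct 27, 2186: 30 days (September has 30).
Oct 27, 2186 → Nov 27, 2186: 31 days (October has 31).
Nov 27, 2186 → Dec 27, 2186: 30 days (November has 30).
Dec 27, 2186 → Jan 3, 2187: 7 days.
Total: 2320 days.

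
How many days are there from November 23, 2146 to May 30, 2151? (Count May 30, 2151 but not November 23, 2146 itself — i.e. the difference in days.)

1649

Nov 23, 2146 → Nov 23, 2147: 365 days.
Nov 23, 2147 → Nov 23, 2148: 366 days (Feb 29, 2148 is in that span).
Nov 23, 2148 → Nov 23, 2149: 365 days.
Nov 23, 2149 → Nov 23, 2150: 365 days.
Nov 23, 2150 → Dec 23, 2150: 30 days (November has 30).
Dec 23, 2150 → Jan 23, 2151: 31 days (December has 31).
Jan 23, 2151 → Feb 23, 2151: 31 days (January has 31).
Feb 23, 2151 → Mar 23, 2151: 28 days (February has 28).
Mar 23, 2151 → Apr 23, 2151: 31 days (March has 31).
Apr 23, 2151 → May 23, 2151: 30 days (April has 30).
May 23, 2151 → May 30, 2151: 7 days.
Total: 1649 days.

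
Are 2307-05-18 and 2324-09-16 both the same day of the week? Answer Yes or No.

No

From May 18, 2307 to Sep 16, 2324 is 6331 days.
6331 mod 7 = 3, so they are different weekdays.
(May 18, 2307 is a Saturday; Sep 16, 2324 is a Tuesday.)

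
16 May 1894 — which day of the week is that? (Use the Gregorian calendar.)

Wednesday

Doomsday rule: the anchor day for the 1800s is Friday. For year 94: 94÷12 = 7 r 10, and 10÷4 = 2, so 7+10+2 = 19.
Friday + 19 ≡ Wednesday — that's 1894's doomsday.
In May the doomsday date is May 9.
May 16 is 7 days after May 9; 7 mod 7 = 0, so Wednesday + 0 = Wednesday.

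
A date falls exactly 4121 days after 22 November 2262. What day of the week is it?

Thursday

First find the weekday of Nov 22, 2262. Doomsday rule: the anchor day for the 2200s is Friday. For year 62: 62÷12 = 5 r 2, and 2÷4 = 0, so 5+2+0 = 7.
Friday + 7 ≡ Friday — that's 2262's doomsday.
In November the doomsday date is Nov 7.
Nov 22 is 15 days after Nov 7; 15 mod 7 = 1, so Friday + 1 = Saturday.
4121 mod 7 = 5, so 4121 days after a Saturday is Saturday + 5 = Thursday.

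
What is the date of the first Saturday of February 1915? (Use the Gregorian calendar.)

February 6, 1915

February 1, 1915 is a Monday.
The first Saturday is therefore February 6 (5 days later).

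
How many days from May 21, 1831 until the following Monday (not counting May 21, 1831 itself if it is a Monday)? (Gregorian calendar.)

2

May 21, 1831 is a Saturday.
From Saturday to the next Monday is 2 days.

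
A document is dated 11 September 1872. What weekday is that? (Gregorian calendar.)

Doomsday rule: the anchor day for the 1800s is Friday. For year 72: 72÷12 = 6 r 0, and 0÷4 = 0, so 6+0+0 = 6.
Friday + 6 ≡ Thursday — that's 1872's doomsday.
In September the doomsday date is Sep 5.
Sep 11 is 6 days after Sep 5; 6 mod 7 = 6, so Thursday + 6 = Wednesday.

Wednesday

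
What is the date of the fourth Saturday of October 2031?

October 1, 2031 is a Wednesday.
The first Saturday is therefore October 4 (3 days later).
The fourth Saturday is 4 + 3×7 = October 25.

October 25, 2031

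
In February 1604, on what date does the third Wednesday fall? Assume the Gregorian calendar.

February 1, 1604 is a Sunday.
The first Wednesday is therefore February 4 (3 days later).
The third Wednesday is 4 + 2×7 = February 18.

February 18, 1604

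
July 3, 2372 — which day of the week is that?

Doomsday rule: the anchor day for the 2300s is Wednesday. For year 72: 72÷12 = 6 r 0, and 0÷4 = 0, so 6+0+0 = 6.
Wednesday + 6 ≡ Tuesday — that's 2372's doomsday.
In July the doomsday date is Jul 11.
Jul 3 is 8 days before Jul 11; 8 mod 7 = 1, so Tuesday − 1 = Monday.

Monday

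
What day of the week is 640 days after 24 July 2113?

Thursday

First find the weekday of Jul 24, 2113. Doomsday rule: the anchor day for the 2100s is Sunday. For year 13: 13÷12 = 1 r 1, and 1÷4 = 0, so 1+1+0 = 2.
Sunday + 2 ≡ Tuesday — that's 2113's doomsday.
In July the doomsday date is Jul 11.
Jul 24 is 13 days after Jul 11; 13 mod 7 = 6, so Tuesday + 6 = Monday.
640 mod 7 = 3, so 640 days after a Monday is Monday + 3 = Thursday.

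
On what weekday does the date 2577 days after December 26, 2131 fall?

First find the weekday of Dec 26, 2131. Doomsday rule: the anchor day for the 2100s is Sunday. For year 31: 31÷12 = 2 r 7, and 7÷4 = 1, so 2+7+1 = 10.
Sunday + 10 ≡ Wednesday — that's 2131's doomsday.
In December the doomsday date is Dec 12.
Dec 26 is 14 days after Dec 12; 14 mod 7 = 0, so Wednesday + 0 = Wednesday.
2577 mod 7 = 1, so 2577 days after a Wednesday is Wednesday + 1 = Thursday.

Thursday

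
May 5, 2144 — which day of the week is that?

January 1, 2144 is a Wednesday.
Jan 1, 2144 → Feb 1, 2144: 31 days (January has 31).
Feb 1, 2144 → Mar 1, 2144: 29 days (February has 29).
Mar 1, 2144 → Apr 1, 2144: 31 days (March has 31).
Apr 1, 2144 → May 1, 2144: 30 days (April has 30).
May 1, 2144 → May 5, 2144: 4 days.
Total: 125 days.
125 mod 7 = 6, so Wednesday + 6 = Tuesday.

Tuesday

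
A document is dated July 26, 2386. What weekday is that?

Saturday

Doomsday rule: the anchor day for the 2300s is Wednesday. For year 86: 86÷12 = 7 r 2, and 2÷4 = 0, so 7+2+0 = 9.
Wednesday + 9 ≡ Friday — that's 2386's doomsday.
In July the doomsday date is Jul 11.
Jul 26 is 15 days after Jul 11; 15 mod 7 = 1, so Friday + 1 = Saturday.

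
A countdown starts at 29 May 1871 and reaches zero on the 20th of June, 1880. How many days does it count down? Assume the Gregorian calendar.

3310

May 29, 1871 → May 29, 1872: 366 days (Feb 29, 1872 is in that span).
May 29, 1872 → May 29, 1873: 365 days.
May 29, 1873 → May 29, 1874: 365 days.
May 29, 1874 → May 29, 1875: 365 days.
May 29, 1875 → May 29, 1876: 366 days (Feb 29, 1876 is in that span).
May 29, 1876 → May 29, 1877: 365 days.
May 29, 1877 → May 29, 1878: 365 days.
May 29, 1878 → May 29, 1879: 365 days.
May 29, 1879 → Jun 29, 1879: 31 days (May has 31).
Jun 29, 1879 → Jul 29, 1879: 30 days (June has 30).
Jul 29, 1879 → Aug 29, 1879: 31 days (July has 31).
Aug 29, 1879 → Sep 29, 1879: 31 days (August has 31).
Sep 29, 1879 → Oct 29, 1879: 30 days (September has 30).
Oct 29, 1879 → Nov 29, 1879: 31 days (October has 31).
Nov 29, 1879 → Dec 29, 1879: 30 days (November has 30).
Dec 29, 1879 → Jan 29, 1880: 31 days (December has 31).
Jan 29, 1880 → Feb 29, 1880: 31 days (January has 31).
Feb 29, 1880 → Mar 29, 1880: 29 days (February has 29).
Mar 29, 1880 → Apr 29, 1880: 31 days (March has 31).
Apr 29, 1880 → May 29, 1880: 30 days (April has 30).
May 29, 1880 → Jun 20, 1880: 22 days.
Total: 3310 days.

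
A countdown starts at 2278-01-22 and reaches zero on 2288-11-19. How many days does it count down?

3954

Jan 22, 2278 → Jan 22, 2279: 365 days.
Jan 22, 2279 → Jan 22, 2280: 365 days.
Jan 22, 2280 → Jan 22, 2281: 366 days (Feb 29, 2280 is in that span).
Jan 22, 2281 → Jan 22, 2282: 365 days.
Jan 22, 2282 → Jan 22, 2283: 365 days.
Jan 22, 2283 → Jan 22, 2284: 365 days.
Jan 22, 2284 → Jan 22, 2285: 366 days (Feb 29, 2284 is in that span).
Jan 22, 2285 → Jan 22, 2286: 365 days.
Jan 22, 2286 → Jan 22, 2287: 365 days.
Jan 22, 2287 → Jan 22, 2288: 365 days.
Jan 22, 2288 → Feb 22, 2288: 31 days (January has 31).
Feb 22, 2288 → Mar 22, 2288: 29 days (February has 29).
Mar 22, 2288 → Apr 22, 2288: 31 days (March has 31).
Apr 22, 2288 → May 22, 2288: 30 days (April has 30).
May 22, 2288 → Jun 22, 2288: 31 days (May has 31).
Jun 22, 2288 → Jul 22, 2288: 30 days (June has 30).
Jul 22, 2288 → Aug 22, 2288: 31 days (July has 31).
Aug 22, 2288 → Sep 22, 2288: 31 days (August has 31).
Sep 22, 2288 → Oct 22, 2288: 30 days (September has 30).
Oct 22, 2288 → Nov 19, 2288: 28 days.
Total: 3954 days.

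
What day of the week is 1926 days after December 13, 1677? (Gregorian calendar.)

First find the weekday of Dec 13, 1677. Doomsday rule: the anchor day for the 1600s is Tuesday. For year 77: 77÷12 = 6 r 5, and 5÷4 = 1, so 6+5+1 = 12.
Tuesday + 12 ≡ Sunday — that's 1677's doomsday.
In December the doomsday date is Dec 12.
Dec 13 is 1 day after Dec 12; 1 mod 7 = 1, so Sunday + 1 = Monday.
1926 mod 7 = 1, so 1926 days after a Monday is Monday + 1 = Tuesday.

Tuesday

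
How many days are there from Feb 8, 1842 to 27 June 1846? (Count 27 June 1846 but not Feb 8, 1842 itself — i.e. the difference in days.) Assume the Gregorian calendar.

Feb 8, 1842 → Feb 8, 1843: 365 days.
Feb 8, 1843 → Feb 8, 1844: 365 days.
Feb 8, 1844 → Feb 8, 1845: 366 days (Feb 29, 1844 is in that span).
Feb 8, 1845 → Feb 8, 1846: 365 days.
Feb 8, 1846 → Mar 8, 1846: 28 days (February has 28).
Mar 8, 1846 → Apr 8, 1846: 31 days (March has 31).
Apr 8, 1846 → May 8, 1846: 30 days (April has 30).
May 8, 1846 → Jun 8, 1846: 31 days (May has 31).
Jun 8, 1846 → Jun 27, 1846: 19 days.
Total: 1600 days.

1600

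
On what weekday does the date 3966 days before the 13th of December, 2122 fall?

First find the weekday of Dec 13, 2122. Doomsday rule: the anchor day for the 2100s is Sunday. For year 22: 22÷12 = 1 r 10, and 10÷4 = 2, so 1+10+2 = 13.
Sunday + 13 ≡ Saturday — that's 2122's doomsday.
In December the doomsday date is Dec 12.
Dec 13 is 1 day after Dec 12; 1 mod 7 = 1, so Saturday + 1 = Sunday.
3966 mod 7 = 4, so 3966 days before a Sunday is Sunday − 4 = Wednesday.

Wednesday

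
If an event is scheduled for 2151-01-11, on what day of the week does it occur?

Doomsday rule: the anchor day for the 2100s is Sunday. For year 51: 51÷12 = 4 r 3, and 3÷4 = 0, so 4+3+0 = 7.
Sunday + 7 ≡ Sunday — that's 2151's doomsday.
In January the doomsday date is Jan 3 (2151 is not a leap year).
Jan 11 is 8 days after Jan 3; 8 mod 7 = 1, so Sunday + 1 = Monday.

Monday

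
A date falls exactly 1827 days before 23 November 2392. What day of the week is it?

Monday

Nov 23, 2392 is a Monday.
1827 mod 7 = 0, so 1827 days before a Monday is Monday − 0 = Monday.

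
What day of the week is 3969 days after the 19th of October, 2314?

Oct 19, 2314 is a Monday.
3969 mod 7 = 0, so 3969 days after a Monday is Monday + 0 = Monday.

Monday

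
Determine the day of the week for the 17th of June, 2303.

Doomsday rule: the anchor day for the 2300s is Wednesday. For year 03: 3÷12 = 0 r 3, and 3÷4 = 0, so 0+3+0 = 3.
Wednesday + 3 ≡ Saturday — that's 2303's doomsday.
In June the doomsday date is Jun 6.
Jun 17 is 11 days after Jun 6; 11 mod 7 = 4, so Saturday + 4 = Wednesday.

Wednesday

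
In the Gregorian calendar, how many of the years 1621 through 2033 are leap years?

100

Multiples of 4 in [1621,2033]: 103.
Of those, multiples of 100: 4 (not leap unless ÷400).
Multiples of 400: 1.
Leap years = 103 − 4 + 1 = 100.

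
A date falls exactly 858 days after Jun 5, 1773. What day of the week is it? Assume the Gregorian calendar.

First find the weekday of Jun 5, 1773. Doomsday rule: the anchor day for the 1700s is Sunday. For year 73: 73÷12 = 6 r 1, and 1÷4 = 0, so 6+1+0 = 7.
Sunday + 7 ≡ Sunday — that's 1773's doomsday.
In June the doomsday date is Jun 6.
Jun 5 is 1 day before Jun 6; 1 mod 7 = 1, so Sunday − 1 = Saturday.
858 mod 7 = 4, so 858 days after a Saturday is Saturday + 4 = Wednesday.

Wednesday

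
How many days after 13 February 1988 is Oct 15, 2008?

7550

Feb 13, 1988 → Feb 13, 1989: 366 days (Feb 29, 1988 is in that span).
Feb 13, 1989 → Feb 13, 1990: 365 days.
Feb 13, 1990 → Feb 13, 1991: 365 days.
Feb 13, 1991 → Feb 13, 1992: 365 days.
Feb 13, 1992 → Feb 13, 1993: 366 days (Feb 29, 1992 is in that span).
Feb 13, 1993 → Feb 13, 1994: 365 days.
Feb 13, 1994 → Feb 13, 1995: 365 days.
Feb 13, 1995 → Feb 13, 1996: 365 days.
Feb 13, 1996 → Feb 13, 1997: 366 days (Feb 29, 1996 is in that span).
Feb 13, 1997 → Feb 13, 1998: 365 days.
Feb 13, 1998 → Feb 13, 1999: 365 days.
Feb 13, 1999 → Feb 13, 2000: 365 days.
Feb 13, 2000 → Feb 13, 2001: 366 days (Feb 29, 2000 is in that span).
Feb 13, 2001 → Feb 13, 2002: 365 days.
Feb 13, 2002 → Feb 13, 2003: 365 days.
Feb 13, 2003 → Feb 13, 2004: 365 days.
Feb 13, 2004 → Feb 13, 2005: 366 days (Feb 29, 2004 is in that span).
Feb 13, 2005 → Feb 13, 2006: 365 days.
Feb 13, 2006 → Feb 13, 2007: 365 days.
Feb 13, 2007 → Feb 13, 2008: 365 days.
Feb 13, 2008 → Mar 13, 2008: 29 days (February has 29).
Mar 13, 2008 → Apr 13, 2008: 31 days (March has 31).
Apr 13, 2008 → May 13, 2008: 30 days (April has 30).
May 13, 2008 → Jun 13, 2008: 31 days (May has 31).
Jun 13, 2008 → Jul 13, 2008: 30 days (June has 30).
Jul 13, 2008 → Aug 13, 2008: 31 days (July has 31).
Aug 13, 2008 → Sep 13, 2008: 31 days (August has 31).
Sep 13, 2008 → Oct 13, 2008: 30 days (September has 30).
Oct 13, 2008 → Oct 15, 2008: 2 days.
Total: 7550 days.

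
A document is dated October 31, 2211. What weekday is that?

Doomsday rule: the anchor day for the 2200s is Friday. For year 11: 11÷12 = 0 r 11, and 11÷4 = 2, so 0+11+2 = 13.
Friday + 13 ≡ Thursday — that's 2211's doomsday.
In October the doomsday date is Oct 10.
Oct 31 is 21 days after Oct 10; 21 mod 7 = 0, so Thursday + 0 = Thursday.

Thursday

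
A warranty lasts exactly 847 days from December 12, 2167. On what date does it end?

+366 (one year; includes Feb 29, 2168) → Dec 12, 2168 (481 left).
+365 (one year) → Dec 12, 2169 (116 left).
Dec has 31 days: +20 → Jan 1, 2170 (96 left).
Jan has 31 days: +31 → Feb 1, 2170 (65 left).
Feb has 28 days: +28 → Mar 1, 2170 (37 left).
Mar has 31 days: +31 → Apr 1, 2170 (6 left).
+6 → Apr 7, 2170.

April 7, 2170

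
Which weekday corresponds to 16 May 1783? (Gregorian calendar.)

Friday

Doomsday rule: the anchor day for the 1700s is Sunday. For year 83: 83÷12 = 6 r 11, and 11÷4 = 2, so 6+11+2 = 19.
Sunday + 19 ≡ Friday — that's 1783's doomsday.
In May the doomsday date is May 9.
May 16 is 7 days after May 9; 7 mod 7 = 0, so Friday + 0 = Friday.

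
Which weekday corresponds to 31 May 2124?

Wednesday

Doomsday rule: the anchor day for the 2100s is Sunday. For year 24: 24÷12 = 2 r 0, and 0÷4 = 0, so 2+0+0 = 2.
Sunday + 2 ≡ Tuesday — that's 2124's doomsday.
In May the doomsday date is May 9.
May 31 is 22 days after May 9; 22 mod 7 = 1, so Tuesday + 1 = Wednesday.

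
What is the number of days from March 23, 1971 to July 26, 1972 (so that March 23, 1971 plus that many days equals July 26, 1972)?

491

Mar 23, 1971 → Mar 23, 1972: 366 days (Feb 29, 1972 is in that span).
Mar 23, 1972 → Apr 23, 1972: 31 days (March has 31).
Apr 23, 1972 → May 23, 1972: 30 days (April has 30).
May 23, 1972 → Jun 23, 1972: 31 days (May has 31).
Jun 23, 1972 → Jul 23, 1972: 30 days (June has 30).
Jul 23, 1972 → Jul 26, 1972: 3 days.
Total: 491 days.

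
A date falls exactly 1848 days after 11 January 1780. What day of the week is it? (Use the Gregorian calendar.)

Jan 11, 1780 is a Tuesday.
1848 mod 7 = 0, so 1848 days after a Tuesday is Tuesday + 0 = Tuesday.

Tuesday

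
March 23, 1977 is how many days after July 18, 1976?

248

Jul 18, 1976 → Aug 18, 1976: 31 days (July has 31).
Aug 18, 1976 → Sep 18, 1976: 31 days (August has 31).
Sep 18, 1976 → Oct 18, 1976: 30 days (September has 30).
Oct 18, 1976 → Nov 18, 1976: 31 days (October has 31).
Nov 18, 1976 → Dec 18, 1976: 30 days (November has 30).
Dec 18, 1976 → Jan 18, 1977: 31 days (December has 31).
Jan 18, 1977 → Feb 18, 1977: 31 days (January has 31).
Feb 18, 1977 → Mar 18, 1977: 28 days (February has 28).
Mar 18, 1977 → Mar 23, 1977: 5 days.
Total: 248 days.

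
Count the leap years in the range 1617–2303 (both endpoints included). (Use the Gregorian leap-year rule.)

Multiples of 4 in [1617,2303]: 171.
Of those, multiples of 100: 7 (not leap unless ÷400).
Multiples of 400: 1.
Leap years = 171 − 7 + 1 = 165.

165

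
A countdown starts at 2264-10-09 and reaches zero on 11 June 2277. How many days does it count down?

4628

Oct 9, 2264 → Oct 9, 2265: 365 days.
Oct 9, 2265 → Oct 9, 2266: 365 days.
Oct 9, 2266 → Oct 9, 2267: 365 days.
Oct 9, 2267 → Oct 9, 2268: 366 days (Feb 29, 2268 is in that span).
Oct 9, 2268 → Oct 9, 2269: 365 days.
Oct 9, 2269 → Oct 9, 2270: 365 days.
Oct 9, 2270 → Oct 9, 2271: 365 days.
Oct 9, 2271 → Oct 9, 2272: 366 days (Feb 29, 2272 is in that span).
Oct 9, 2272 → Oct 9, 2273: 365 days.
Oct 9, 2273 → Oct 9, 2274: 365 days.
Oct 9, 2274 → Oct 9, 2275: 365 days.
Oct 9, 2275 → Oct 9, 2276: 366 days (Feb 29, 2276 is in that span).
Oct 9, 2276 → Nov 9, 2276: 31 days (October has 31).
Nov 9, 2276 → Dec 9, 2276: 30 days (November has 30).
Dec 9, 2276 → Jan 9, 2277: 31 days (December has 31).
Jan 9, 2277 → Feb 9, 2277: 31 days (January has 31).
Feb 9, 2277 → Mar 9, 2277: 28 days (February has 28).
Mar 9, 2277 → Apr 9, 2277: 31 days (March has 31).
Apr 9, 2277 → May 9, 2277: 30 days (April has 30).
May 9, 2277 → Jun 9, 2277: 31 days (May has 31).
Jun 9, 2277 → Jun 11, 2277: 2 days.
Total: 4628 days.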